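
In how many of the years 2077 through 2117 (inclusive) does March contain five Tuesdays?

19

March has 31 days; it has five Tuesdays when Tuesday falls among the first (month-length − 28) days — i.e. when March 1 is one of Tuesday/Monday/Sunday.
March 1 by year: 2077:Mon✓ 2078:Tue✓ 2079:Wed 2080:Fri 2081:Sat 2082:Sun✓ 2083:Mon✓ 2084:Wed 2085:Thu 2086:Fri 2087:Sat 2088:Mon✓ 2089:Tue✓ 2090:Wed 2091:Thu …(11 more)… 2103:Thu 2104:Sat 2105:Sun✓ 2106:Mon✓ 2107:Tue✓ 2108:Thu 2109:Fri 2110:Sat 2111:Sun✓ 2112:Tue✓ 2113:Wed 2114:Thu 2115:Fri 2116:Sun✓ 2117:Mon✓
Years with five Tuesdays: 2077, 2078, 2082, 2083, 2088, 2089, 2093, 2094, 2095, 2099, 2100, 2101, 2105, 2106, 2107, 2111, 2112, 2116, 2117 → 19.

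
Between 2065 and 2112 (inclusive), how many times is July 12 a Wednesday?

Track July 12's weekday year by year (advancing +1, or +2 across a Feb 29):
  2065: Sun  2066: Mon (+1)  2067: Tue (+1)  2068: Thu (+2)  2069: Fri (+1)
  2070: Sat (+1)  2071: Sun (+1)  2072: Tue (+2)  2073: Wed (+1) ✓  2074: Thu (+1)
  2075: Fri (+1)  2076: Sun (+2)  2077: Mon (+1)  2078: Tue (+1)  … (20 more years) …
  2099: Sun (+1)  2100: Mon (+1)  2101: Tue (+1)  2102: Wed (+1) ✓  2103: Thu (+1)
  2104: Sat (+2)  2105: Sun (+1)  2106: Mon (+1)  2107: Tue (+1)  2108: Thu (+2)
  2109: Fri (+1)  2110: Sat (+1)  2111: Sun (+1)  2112: Tue (+2)
Wednesday years: 2073, 2079, 2084, 2090, 2102 — 5 in total.

5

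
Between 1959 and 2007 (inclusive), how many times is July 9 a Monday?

Track July 9's weekday year by year (advancing +1, or +2 across a Feb 29):
  1959: Thu  1960: Sat (+2)  1961: Sun (+1)  1962: Mon (+1) ✓  1963: Tue (+1)
  1964: Thu (+2)  1965: Fri (+1)  1966: Sat (+1)  1967: Sun (+1)  1968: Tue (+2)
  1969: Wed (+1)  1970: Thu (+1)  1971: Fri (+1)  1972: Sun (+2)  … (21 more years) …
  1994: Sat (+1)  1995: Sun (+1)  1996: Tue (+2)  1997: Wed (+1)  1998: Thu (+1)
  1999: Fri (+1)  2000: Sun (+2)  2001: Mon (+1) ✓  2002: Tue (+1)  2003: Wed (+1)
  2004: Fri (+2)  2005: Sat (+1)  2006: Sun (+1)  2007: Mon (+1) ✓
Monday years: 1962, 1973, 1979, 1984, 1990, 2001, 2007 — 7 in total.

7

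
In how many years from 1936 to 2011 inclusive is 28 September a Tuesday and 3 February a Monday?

Check each year's weekday for 28 September and 3 February:
  1936: Mon/Mon  1937: Tue/Wed  1938: Wed/Thu  1939: Thu/Fri  1940: Sat/Sat  1941: Sun/Mon  1942: Mon/Tue  1943: Tue/Wed  1944: Thu/Thu  1945: Fri/Sat  1946: Sat/Sun  1947: Sun/Mon  1948: Tue/Tue  1949: Wed/Thu  …(48 more)…  1998: Mon/Tue  1999: Tue/Wed  2000: Thu/Thu  2001: Fri/Sat  2002: Sat/Sun  2003: Sun/Mon  2004: Tue/Tue  2005: Wed/Thu  2006: Thu/Fri  2007: Fri/Sat  2008: Sun/Sun  2009: Mon/Tue  2010: Tue/Wed  2011: Wed/Thu
Both conditions hold in: no year — 0.

0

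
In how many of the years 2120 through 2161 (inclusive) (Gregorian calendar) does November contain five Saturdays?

November has 30 days; it has five Saturdays when Saturday falls among the first (month-length − 28) days — i.e. when November 1 is one of Saturday/Friday.
November 1 by year: 2120:Fri✓ 2121:Sat✓ 2122:Sun 2123:Mon 2124:Wed 2125:Thu 2126:Fri✓ 2127:Sat✓ 2128:Mon 2129:Tue 2130:Wed 2131:Thu 2132:Sat✓ 2133:Sun 2134:Mon …(12 more)… 2147:Wed 2148:Fri✓ 2149:Sat✓ 2150:Sun 2151:Mon 2152:Wed 2153:Thu 2154:Fri✓ 2155:Sat✓ 2156:Mon 2157:Tue 2158:Wed 2159:Thu 2160:Sat✓ 2161:Sun
Years with five Saturdays: 2120, 2121, 2126, 2127, 2132, 2137, 2138, 2143, 2148, 2149, 2154, 2155, 2160 → 13.

13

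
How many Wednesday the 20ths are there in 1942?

1

Check the 20th of each month of 1942: Jan 20: Tue, Feb 20: Fri, Mar 20: Fri, Apr 20: Mon, May 20: Wed, Jun 20: Sat, Jul 20: Mon, Aug 20: Thu, Sep 20: Sun, Oct 20: Tue, Nov 20: Fri, Dec 20: Sun.
Wednesday occurs in May — 1 month.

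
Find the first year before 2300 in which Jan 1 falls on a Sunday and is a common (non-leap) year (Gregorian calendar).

2299

Jan 1 advances by 2 weekdays after a leap year and by 1 after a common year.
2300: Jan 1 is Monday.
2299: Sunday
2299 begins on a Sunday and is a common year.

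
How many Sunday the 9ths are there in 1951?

2

Check the 9th of each month of 1951: Jan 9: Tue, Feb 9: Fri, Mar 9: Fri, Apr 9: Mon, May 9: Wed, Jun 9: Sat, Jul 9: Mon, Aug 9: Thu, Sep 9: Sun, Oct 9: Tue, Nov 9: Fri, Dec 9: Sun.
Sunday occurs in September, December — 2 months.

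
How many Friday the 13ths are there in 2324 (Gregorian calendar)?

Check the 13th of each month of 2324: Jan 13: Sun, Feb 13: Wed, Mar 13: Thu, Apr 13: Sun, May 13: Tue, Jun 13: Fri, Jul 13: Sun, Aug 13: Wed, Sep 13: Sat, Oct 13: Mon, Nov 13: Thu, Dec 13: Sat.
Friday occurs in June — 1 month.

1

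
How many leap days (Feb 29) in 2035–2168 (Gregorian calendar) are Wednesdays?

Leap years in 2035–2168: 33 of them.
Feb 29 weekday advances by 5 (mod 7) from one leap year to the next four years later (or differs when a century non-leap intervenes).
Leap-day weekdays: 2036:Fri 2040:Wed✓ 2044:Mon 2048:Sat 2052:Thu 2056:Tue 2060:Sun 2064:Fri 2068:Wed✓ 2072:Mon 2076:Sat 2080:Thu 2084:Tue …(7 more)… 2120:Thu 2124:Tue 2128:Sun 2132:Fri 2136:Wed✓ 2140:Mon 2144:Sat 2148:Thu 2152:Tue 2156:Sun 2160:Fri 2164:Wed✓ 2168:Mon
Wednesday: 2040, 2068, 2096, 2108, 2136, 2164 → 6.

6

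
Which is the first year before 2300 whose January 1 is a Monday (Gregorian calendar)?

2294

Jan 1 advances by 2 weekdays after a leap year and by 1 after a common year.
2300: Jan 1 is Monday.
2299: Sunday
2298: Saturday
2297: Friday
2296: Wednesday (leap)
2295: Tuesday
2294: Monday
2294 begins on a Monday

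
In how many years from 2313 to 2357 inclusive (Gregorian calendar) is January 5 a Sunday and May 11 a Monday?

Check each year's weekday for January 5 and May 11:
  2313: Sun/Sun  2314: Mon/Mon  2315: Tue/Tue  2316: Wed/Thu  2317: Fri/Fri  2318: Sat/Sat  2319: Sun/Sun  2320: Mon/Tue  2321: Wed/Wed  2322: Thu/Thu  2323: Fri/Fri  2324: Sat/Sun  2325: Mon/Mon  2326: Tue/Tue  …(17 more)…  2344: Wed/Thu  2345: Fri/Fri  2346: Sat/Sat  2347: Sun/Sun  2348: Mon/Tue  2349: Wed/Wed  2350: Thu/Thu  2351: Fri/Fri  2352: Sat/Sun  2353: Mon/Mon  2354: Tue/Tue  2355: Wed/Wed  2356: Thu/Fri  2357: Sat/Sat
Both conditions hold in: 2336 — 1.

1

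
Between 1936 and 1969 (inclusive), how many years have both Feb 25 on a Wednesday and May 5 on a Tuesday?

3

Check each year's weekday for Feb 25 and May 5:
  1936: Tue/Tue  1937: Thu/Wed  1938: Fri/Thu  1939: Sat/Fri  1940: Sun/Sun  1941: Tue/Mon  1942: Wed/Tue ✓  1943: Thu/Wed  1944: Fri/Fri  1945: Sun/Sat  1946: Mon/Sun  1947: Tue/Mon  1948: Wed/Wed  1949: Fri/Thu  …(6 more)…  1956: Sat/Sat  1957: Mon/Sun  1958: Tue/Mon  1959: Wed/Tue ✓  1960: Thu/Thu  1961: Sat/Fri  1962: Sun/Sat  1963: Mon/Sun  1964: Tue/Tue  1965: Thu/Wed  1966: Fri/Thu  1967: Sat/Fri  1968: Sun/Sun  1969: Tue/Mon
Both conditions hold in: 1942, 1953, 1959 — 3.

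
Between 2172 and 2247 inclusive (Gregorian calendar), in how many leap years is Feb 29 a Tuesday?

2

Leap years in 2172–2247: 18 of them.
Feb 29 weekday advances by 5 (mod 7) from one leap year to the next four years later (or differs when a century non-leap intervenes).
Leap-day weekdays: 2172:Sat 2176:Thu 2180:Tue✓ 2184:Sun 2188:Fri 2192:Wed 2196:Mon 2204:Wed 2208:Mon 2212:Sat 2216:Thu 2220:Tue✓ 2224:Sun 2228:Fri 2232:Wed 2236:Mon 2240:Sat 2244:Thu
Tuesday: 2180, 2220 → 2.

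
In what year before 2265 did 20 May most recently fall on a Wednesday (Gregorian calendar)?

From one year to the next, a fixed date's weekday advances by 1, or by 2 when a Feb 29 lies between the two dates.
2265: May 20 is Saturday.
2264: Friday (−1)
2263: Wednesday (−2)
20 May falls on a Wednesday in 2263.

2263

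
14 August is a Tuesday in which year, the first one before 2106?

2103

From one year to the next, a fixed date's weekday advances by 1, or by 2 when a Feb 29 lies between the two dates.
2106: August 14 is Saturday.
2105: Friday (−1)
2104: Thursday (−1)
2103: Tuesday (−2)
14 August falls on a Tuesday in 2103.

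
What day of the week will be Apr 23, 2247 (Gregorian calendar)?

Friday

January 1, 2247 is a Friday.
April 23 is day 113 of the year, i.e. 112 days after Jan 1.
112 mod 7 = 0, so advance 0 weekdays from Friday: Friday.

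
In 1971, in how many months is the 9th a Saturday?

2

Check the 9th of each month of 1971: Jan 9: Sat, Feb 9: Tue, Mar 9: Tue, Apr 9: Fri, May 9: Sun, Jun 9: Wed, Jul 9: Fri, Aug 9: Mon, Sep 9: Thu, Oct 9: Sat, Nov 9: Tue, Dec 9: Thu.
Saturday occurs in January, October — 2 months.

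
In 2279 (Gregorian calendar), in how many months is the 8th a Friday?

Check the 8th of each month of 2279: Jan 8: Wed, Feb 8: Sat, Mar 8: Sat, Apr 8: Tue, May 8: Thu, Jun 8: Sun, Jul 8: Tue, Aug 8: Fri, Sep 8: Mon, Oct 8: Wed, Nov 8: Sat, Dec 8: Mon.
Friday occurs in August — 1 month.

1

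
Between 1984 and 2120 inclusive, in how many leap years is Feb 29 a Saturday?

Leap years in 1984–2120: 34 of them.
Feb 29 weekday advances by 5 (mod 7) from one leap year to the next four years later (or differs when a century non-leap intervenes).
Leap-day weekdays: 1984:Wed 1988:Mon 1992:Sat✓ 1996:Thu 2000:Tue 2004:Sun 2008:Fri 2012:Wed 2016:Mon 2020:Sat✓ 2024:Thu 2028:Tue 2032:Sun …(8 more)… 2068:Wed 2072:Mon 2076:Sat✓ 2080:Thu 2084:Tue 2088:Sun 2092:Fri 2096:Wed 2104:Fri 2108:Wed 2112:Mon 2116:Sat✓ 2120:Thu
Saturday: 1992, 2020, 2048, 2076, 2116 → 5.

5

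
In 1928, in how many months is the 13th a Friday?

3

Check the 13th of each month of 1928: Jan 13: Fri, Feb 13: Mon, Mar 13: Tue, Apr 13: Fri, May 13: Sun, Jun 13: Wed, Jul 13: Fri, Aug 13: Mon, Sep 13: Thu, Oct 13: Sat, Nov 13: Tue, Dec 13: Thu.
Friday occurs in January, April, July — 3 months.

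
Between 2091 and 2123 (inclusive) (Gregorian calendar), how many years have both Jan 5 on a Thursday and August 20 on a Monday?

2

Check each year's weekday for Jan 5 and August 20:
  2091: Fri/Mon  2092: Sat/Wed  2093: Mon/Thu  2094: Tue/Fri  2095: Wed/Sat  2096: Thu/Mon ✓  2097: Sat/Tue  2098: Sun/Wed  2099: Mon/Thu  2100: Tue/Fri  2101: Wed/Sat  2102: Thu/Sun  2103: Fri/Mon  2104: Sat/Wed  …(5 more)…  2110: Sun/Wed  2111: Mon/Thu  2112: Tue/Sat  2113: Thu/Sun  2114: Fri/Mon  2115: Sat/Tue  2116: Sun/Thu  2117: Tue/Fri  2118: Wed/Sat  2119: Thu/Sun  2120: Fri/Tue  2121: Sun/Wed  2122: Mon/Thu  2123: Tue/Fri
Both conditions hold in: 2096, 2108 — 2.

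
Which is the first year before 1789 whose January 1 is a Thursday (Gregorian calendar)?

1784

Jan 1 advances by 2 weekdays after a leap year and by 1 after a common year.
1789: Jan 1 is Thursday.
1788: Tuesday (leap)
1787: Monday
1786: Sunday
1785: Saturday
1784: Thursday (leap)
1784 begins on a Thursday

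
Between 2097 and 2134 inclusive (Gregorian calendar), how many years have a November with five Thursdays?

November has 30 days; it has five Thursdays when Thursday falls among the first (month-length − 28) days — i.e. when November 1 is one of Thursday/Wednesday.
November 1 by year: 2097:Fri 2098:Sat 2099:Sun 2100:Mon 2101:Tue 2102:Wed✓ 2103:Thu✓ 2104:Sat 2105:Sun 2106:Mon 2107:Tue 2108:Thu✓ 2109:Fri 2110:Sat 2111:Sun …(8 more)… 2120:Fri 2121:Sat 2122:Sun 2123:Mon 2124:Wed✓ 2125:Thu✓ 2126:Fri 2127:Sat 2128:Mon 2129:Tue 2130:Wed✓ 2131:Thu✓ 2132:Sat 2133:Sun 2134:Mon
Years with five Thursdays: 2102, 2103, 2108, 2113, 2114, 2119, 2124, 2125, 2130, 2131 → 10.

10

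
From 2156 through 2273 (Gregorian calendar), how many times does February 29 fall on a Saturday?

4

Leap years in 2156–2273: 29 of them.
Feb 29 weekday advances by 5 (mod 7) from one leap year to the next four years later (or differs when a century non-leap intervenes).
Leap-day weekdays: 2156:Sun 2160:Fri 2164:Wed 2168:Mon 2172:Sat✓ 2176:Thu 2180:Tue 2184:Sun 2188:Fri 2192:Wed 2196:Mon 2204:Wed 2208:Mon …(3 more)… 2224:Sun 2228:Fri 2232:Wed 2236:Mon 2240:Sat✓ 2244:Thu 2248:Tue 2252:Sun 2256:Fri 2260:Wed 2264:Mon 2268:Sat✓ 2272:Thu
Saturday: 2172, 2212, 2240, 2268 → 4.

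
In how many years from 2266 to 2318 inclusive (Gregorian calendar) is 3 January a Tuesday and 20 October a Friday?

6

Check each year's weekday for 3 January and 20 October:
  2266: Wed/Sat  2267: Thu/Sun  2268: Fri/Tue  2269: Sun/Wed  2270: Mon/Thu  2271: Tue/Fri ✓  2272: Wed/Sun  2273: Fri/Mon  2274: Sat/Tue  2275: Sun/Wed  2276: Mon/Fri  2277: Wed/Sat  2278: Thu/Sun  2279: Fri/Mon  …(25 more)…  2305: Tue/Fri ✓  2306: Wed/Sat  2307: Thu/Sun  2308: Fri/Tue  2309: Sun/Wed  2310: Mon/Thu  2311: Tue/Fri ✓  2312: Wed/Sun  2313: Fri/Mon  2314: Sat/Tue  2315: Sun/Wed  2316: Mon/Fri  2317: Wed/Sat  2318: Thu/Sun
Both conditions hold in: 2271, 2282, 2293, 2299, 2305, 2311 — 6.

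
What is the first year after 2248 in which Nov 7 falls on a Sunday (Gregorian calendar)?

From one year to the next, a fixed date's weekday advances by 1, or by 2 when a Feb 29 lies between the two dates.
2248: November 7 is Tuesday.
2249: Wednesday (+1)
2250: Thursday (+1)
2251: Friday (+1)
2252: Sunday (+2)
Nov 7 falls on a Sunday in 2252.

2252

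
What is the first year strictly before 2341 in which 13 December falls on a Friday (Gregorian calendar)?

2340

From one year to the next, a fixed date's weekday advances by 1, or by 2 when a Feb 29 lies between the two dates.
2341: December 13 is Saturday.
2340: Friday (−1)
13 December falls on a Friday in 2340.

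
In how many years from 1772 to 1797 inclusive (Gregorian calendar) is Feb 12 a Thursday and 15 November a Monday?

Check each year's weekday for Feb 12 and 15 November:
  1772: Wed/Sun  1773: Fri/Mon  1774: Sat/Tue  1775: Sun/Wed  1776: Mon/Fri  1777: Wed/Sat  1778: Thu/Sun  1779: Fri/Mon  1780: Sat/Wed  1781: Mon/Thu  1782: Tue/Fri  1783: Wed/Sat  1784: Thu/Mon ✓  1785: Sat/Tue  1786: Sun/Wed  1787: Mon/Thu  1788: Tue/Sat  1789: Thu/Sun  1790: Fri/Mon  1791: Sat/Tue  1792: Sun/Thu  1793: Tue/Fri  1794: Wed/Sat  1795: Thu/Sun  1796: Fri/Tue  1797: Sun/Wed
Both conditions hold in: 1784 — 1.

1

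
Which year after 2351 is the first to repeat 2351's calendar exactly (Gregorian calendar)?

Two years share a calendar iff Jan 1 falls on the same weekday and both are leap or both are common. 2351: Jan 1 is Monday, common year.
2352: Jan 1 Tuesday, leap
2353: Jan 1 Thursday, common
2354: Jan 1 Friday, common
2355: Jan 1 Saturday, common
2356: Jan 1 Sunday, leap
2357: Jan 1 Tuesday, common
2358: Jan 1 Wednesday, common
2359: Jan 1 Thursday, common
2360: Jan 1 Friday, leap
2361: Jan 1 Sunday, common
2362: Jan 1 Monday, common
2362 matches on both conditions.

2362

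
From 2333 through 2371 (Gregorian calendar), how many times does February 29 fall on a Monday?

1

Leap years in 2333–2371: 9 of them.
Feb 29 weekday advances by 5 (mod 7) from one leap year to the next four years later (or differs when a century non-leap intervenes).
Leap-day weekdays: 2336:Sat 2340:Thu 2344:Tue 2348:Sun 2352:Fri 2356:Wed 2360:Mon✓ 2364:Sat 2368:Thu
Monday: 2360 → 1.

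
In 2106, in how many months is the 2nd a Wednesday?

1

Check the 2nd of each month of 2106: Jan 2: Sat, Feb 2: Tue, Mar 2: Tue, Apr 2: Fri, May 2: Sun, Jun 2: Wed, Jul 2: Fri, Aug 2: Mon, Sep 2: Thu, Oct 2: Sat, Nov 2: Tue, Dec 2: Thu.
Wednesday occurs in June — 1 month.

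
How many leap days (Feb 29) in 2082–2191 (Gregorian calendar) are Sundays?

4

Leap years in 2082–2191: 26 of them.
Feb 29 weekday advances by 5 (mod 7) from one leap year to the next four years later (or differs when a century non-leap intervenes).
Leap-day weekdays: 2084:Tue 2088:Sun✓ 2092:Fri 2096:Wed 2104:Fri 2108:Wed 2112:Mon 2116:Sat 2120:Thu 2124:Tue 2128:Sun✓ 2132:Fri 2136:Wed 2140:Mon 2144:Sat 2148:Thu 2152:Tue 2156:Sun✓ 2160:Fri 2164:Wed 2168:Mon 2172:Sat 2176:Thu 2180:Tue 2184:Sun✓ 2188:Fri
Sunday: 2088, 2128, 2156, 2184 → 4.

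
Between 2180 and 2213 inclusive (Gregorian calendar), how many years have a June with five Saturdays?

June has 30 days; it has five Saturdays when Saturday falls among the first (month-length − 28) days — i.e. when June 1 is one of Saturday/Friday.
June 1 by year: 2180:Thu 2181:Fri✓ 2182:Sat✓ 2183:Sun 2184:Tue 2185:Wed 2186:Thu 2187:Fri✓ 2188:Sun 2189:Mon 2190:Tue 2191:Wed 2192:Fri✓ 2193:Sat✓ 2194:Sun …(4 more)… 2199:Sat✓ 2200:Sun 2201:Mon 2202:Tue 2203:Wed 2204:Fri✓ 2205:Sat✓ 2206:Sun 2207:Mon 2208:Wed 2209:Thu 2210:Fri✓ 2211:Sat✓ 2212:Mon 2213:Tue
Years with five Saturdays: 2181, 2182, 2187, 2192, 2193, 2198, 2199, 2204, 2205, 2210, 2211 → 11.

11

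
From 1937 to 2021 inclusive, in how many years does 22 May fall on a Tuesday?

Track 22 May's weekday year by year (advancing +1, or +2 across a Feb 29):
  1937: Sat  1938: Sun (+1)  1939: Mon (+1)  1940: Wed (+2)  1941: Thu (+1)
  1942: Fri (+1)  1943: Sat (+1)  1944: Mon (+2)  1945: Tue (+1) ✓  1946: Wed (+1)
  1947: Thu (+1)  1948: Sat (+2)  1949: Sun (+1)  1950: Mon (+1)  … (57 more years) …
  2008: Thu (+2)  2009: Fri (+1)  2010: Sat (+1)  2011: Sun (+1)  2012: Tue (+2) ✓
  2013: Wed (+1)  2014: Thu (+1)  2015: Fri (+1)  2016: Sun (+2)  2017: Mon (+1)
  2018: Tue (+1) ✓  2019: Wed (+1)  2020: Fri (+2)  2021: Sat (+1)
Tuesday years: 1945, 1951, 1956, 1962, 1973, 1979, 1984, 1990, 2001, 2007, 2012, 2018 — 12 in total.

12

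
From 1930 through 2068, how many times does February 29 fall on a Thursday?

5

Leap years in 1930–2068: 35 of them.
Feb 29 weekday advances by 5 (mod 7) from one leap year to the next four years later (or differs when a century non-leap intervenes).
Leap-day weekdays: 1932:Mon 1936:Sat 1940:Thu✓ 1944:Tue 1948:Sun 1952:Fri 1956:Wed 1960:Mon 1964:Sat 1968:Thu✓ 1972:Tue 1976:Sun 1980:Fri …(9 more)… 2020:Sat 2024:Thu✓ 2028:Tue 2032:Sun 2036:Fri 2040:Wed 2044:Mon 2048:Sat 2052:Thu✓ 2056:Tue 2060:Sun 2064:Fri 2068:Wed
Thursday: 1940, 1968, 1996, 2024, 2052 → 5.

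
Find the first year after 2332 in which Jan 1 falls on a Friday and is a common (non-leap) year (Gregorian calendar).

2337

Jan 1 advances by 2 weekdays after a leap year and by 1 after a common year.
2332: Jan 1 is Friday (leap).
2333: Sunday
2334: Monday
2335: Tuesday
2336: Wednesday (leap)
2337: Friday
2337 begins on a Friday and is a common year.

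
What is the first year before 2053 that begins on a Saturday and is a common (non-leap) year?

2050

Jan 1 advances by 2 weekdays after a leap year and by 1 after a common year.
2053: Jan 1 is Wednesday.
2052: Monday (leap)
2051: Sunday
2050: Saturday
2050 begins on a Saturday and is a common year.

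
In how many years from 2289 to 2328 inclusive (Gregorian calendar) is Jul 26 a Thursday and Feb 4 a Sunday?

5

Check each year's weekday for Jul 26 and Feb 4:
  2289: Fri/Mon  2290: Sat/Tue  2291: Sun/Wed  2292: Tue/Thu  2293: Wed/Sat  2294: Thu/Sun ✓  2295: Fri/Mon  2296: Sun/Tue  2297: Mon/Thu  2298: Tue/Fri  2299: Wed/Sat  2300: Thu/Sun ✓  2301: Fri/Mon  2302: Sat/Tue  …(12 more)…  2315: Mon/Thu  2316: Wed/Fri  2317: Thu/Sun ✓  2318: Fri/Mon  2319: Sat/Tue  2320: Mon/Wed  2321: Tue/Fri  2322: Wed/Sat  2323: Thu/Sun ✓  2324: Sat/Mon  2325: Sun/Wed  2326: Mon/Thu  2327: Tue/Fri  2328: Thu/Sat
Both conditions hold in: 2294, 2300, 2306, 2317, 2323 — 5.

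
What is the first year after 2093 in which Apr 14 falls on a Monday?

From one year to the next, a fixed date's weekday advances by 1, or by 2 when a Feb 29 lies between the two dates.
2093: April 14 is Tuesday.
2094: Wednesday (+1)
2095: Thursday (+1)
2096: Saturday (+2)
2097: Sunday (+1)
2098: Monday (+1)
Apr 14 falls on a Monday in 2098.

2098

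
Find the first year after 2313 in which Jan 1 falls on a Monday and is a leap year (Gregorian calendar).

2340

Jan 1 advances by 2 weekdays after a leap year and by 1 after a common year.
2313: Jan 1 is Wednesday.
2314: Thursday
2315: Friday
2316: Saturday (leap)
2317: Monday
2318: Tuesday
2319: Wednesday
2320: Thursday (leap)
2321: Saturday
2322: Sunday
2323: Monday
2324: Tuesday (leap)
2325: Thursday
2326: Friday
2327: Saturday
2328: Sunday (leap)
2329: Tuesday
2330: Wednesday
2331: Thursday
2332: Friday (leap)
2333: Sunday
2334: Monday
2335: Tuesday
2336: Wednesday (leap)
2337: Friday
2338: Saturday
2339: Sunday
2340: Monday (leap)
2340 begins on a Monday and is a leap year.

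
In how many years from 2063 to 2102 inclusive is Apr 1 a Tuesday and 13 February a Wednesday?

Check each year's weekday for Apr 1 and 13 February:
  2063: Sun/Tue  2064: Tue/Wed ✓  2065: Wed/Fri  2066: Thu/Sat  2067: Fri/Sun  2068: Sun/Mon  2069: Mon/Wed  2070: Tue/Thu  2071: Wed/Fri  2072: Fri/Sat  2073: Sat/Mon  2074: Sun/Tue  2075: Mon/Wed  2076: Wed/Thu  …(12 more)…  2089: Fri/Sun  2090: Sat/Mon  2091: Sun/Tue  2092: Tue/Wed ✓  2093: Wed/Fri  2094: Thu/Sat  2095: Fri/Sun  2096: Sun/Mon  2097: Mon/Wed  2098: Tue/Thu  2099: Wed/Fri  2100: Thu/Sat  2101: Fri/Sun  2102: Sat/Mon
Both conditions hold in: 2064, 2092 — 2.

2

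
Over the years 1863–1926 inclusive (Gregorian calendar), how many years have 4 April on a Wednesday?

Track 4 April's weekday year by year (advancing +1, or +2 across a Feb 29):
  1863: Sat  1864: Mon (+2)  1865: Tue (+1)  1866: Wed (+1) ✓  1867: Thu (+1)
  1868: Sat (+2)  1869: Sun (+1)  1870: Mon (+1)  1871: Tue (+1)  1872: Thu (+2)
  1873: Fri (+1)  1874: Sat (+1)  1875: Sun (+1)  1876: Tue (+2)  … (36 more years) …
  1913: Fri (+1)  1914: Sat (+1)  1915: Sun (+1)  1916: Tue (+2)  1917: Wed (+1) ✓
  1918: Thu (+1)  1919: Fri (+1)  1920: Sun (+2)  1921: Mon (+1)  1922: Tue (+1)
  1923: Wed (+1) ✓  1924: Fri (+2)  1925: Sat (+1)  1926: Sun (+1)
Wednesday years: 1866, 1877, 1883, 1888, 1894, 1900, 1906, 1917, 1923 — 9 in total.

9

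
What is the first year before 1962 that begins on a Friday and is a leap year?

1960

Jan 1 advances by 2 weekdays after a leap year and by 1 after a common year.
1962: Jan 1 is Monday.
1961: Sunday
1960: Friday (leap)
1960 begins on a Friday and is a leap year.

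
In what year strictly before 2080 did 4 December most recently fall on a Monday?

2079

From one year to the next, a fixed date's weekday advances by 1, or by 2 when a Feb 29 lies between the two dates.
2080: December 4 is Wednesday.
2079: Monday (−2)
4 December falls on a Monday in 2079.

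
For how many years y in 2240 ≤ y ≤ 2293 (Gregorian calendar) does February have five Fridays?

February has 28 days (29 in leap years); it has five Fridays when Friday falls among the first (month-length − 28) days — i.e. when February 1 is Friday in a leap year (never in a common year).
February 1 by year: 2240:Sat 2241:Mon 2242:Tue 2243:Wed 2244:Thu 2245:Sat 2246:Sun 2247:Mon 2248:Tue 2249:Thu 2250:Fri 2251:Sat 2252:Sun 2253:Tue 2254:Wed …(24 more)… 2279:Sat 2280:Sun 2281:Tue 2282:Wed 2283:Thu 2284:Fri✓ 2285:Sun 2286:Mon 2287:Tue 2288:Wed 2289:Fri 2290:Sat 2291:Sun 2292:Mon 2293:Wed
Years with five Fridays: 2256, 2284 → 2.

2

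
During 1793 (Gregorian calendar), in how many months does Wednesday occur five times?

A month of length L has five Wednesdays iff its first Wednesday is on day ≤ L−28 (so day 1–3 in a 31-day month, 1–2 in a 30-day month, day 1 in a leap February).
Checking each month of 1793: Jan starts Tue (31d) ✓; Feb starts Fri (28d); Mar starts Fri (31d); Apr starts Mon (30d); May starts Wed (31d) ✓; Jun starts Sat (30d); Jul starts Mon (31d) ✓; Aug starts Thu (31d); Sep starts Sun (30d); Oct starts Tue (31d) ✓; Nov starts Fri (30d); Dec starts Sun (31d).
Five-Wednesday months: January, May, July, October → 4.

4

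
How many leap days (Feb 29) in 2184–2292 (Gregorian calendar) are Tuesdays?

Leap years in 2184–2292: 27 of them.
Feb 29 weekday advances by 5 (mod 7) from one leap year to the next four years later (or differs when a century non-leap intervenes).
Leap-day weekdays: 2184:Sun 2188:Fri 2192:Wed 2196:Mon 2204:Wed 2208:Mon 2212:Sat 2216:Thu 2220:Tue✓ 2224:Sun 2228:Fri 2232:Wed 2236:Mon 2240:Sat 2244:Thu 2248:Tue✓ 2252:Sun 2256:Fri 2260:Wed 2264:Mon 2268:Sat 2272:Thu 2276:Tue✓ 2280:Sun 2284:Fri 2288:Wed 2292:Mon
Tuesday: 2220, 2248, 2276 → 3.

3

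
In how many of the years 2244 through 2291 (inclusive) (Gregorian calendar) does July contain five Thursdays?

22

July has 31 days; it has five Thursdays when Thursday falls among the first (month-length − 28) days — i.e. when July 1 is one of Thursday/Wednesday/Tuesday.
July 1 by year: 2244:Mon 2245:Tue✓ 2246:Wed✓ 2247:Thu✓ 2248:Sat 2249:Sun 2250:Mon 2251:Tue✓ 2252:Thu✓ 2253:Fri 2254:Sat 2255:Sun 2256:Tue✓ 2257:Wed✓ 2258:Thu✓ …(18 more)… 2277:Sun 2278:Mon 2279:Tue✓ 2280:Thu✓ 2281:Fri 2282:Sat 2283:Sun 2284:Tue✓ 2285:Wed✓ 2286:Thu✓ 2287:Fri 2288:Sun 2289:Mon 2290:Tue✓ 2291:Wed✓
Years with five Thursdays: 2245, 2246, 2247, 2251, 2252, 2256, 2257, 2258, 2262, 2263, 2268, 2269, 2273, 2274, 2275, 2279, 2280, 2284, 2285, 2286, 2290, 2291 → 22.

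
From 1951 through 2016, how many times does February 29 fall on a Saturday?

Leap years in 1951–2016: 17 of them.
Feb 29 weekday advances by 5 (mod 7) from one leap year to the next four years later (or differs when a century non-leap intervenes).
Leap-day weekdays: 1952:Fri 1956:Wed 1960:Mon 1964:Sat✓ 1968:Thu 1972:Tue 1976:Sun 1980:Fri 1984:Wed 1988:Mon 1992:Sat✓ 1996:Thu 2000:Tue 2004:Sun 2008:Fri 2012:Wed 2016:Mon
Saturday: 1964, 1992 → 2.

2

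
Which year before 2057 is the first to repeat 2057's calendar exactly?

2046

Two years share a calendar iff Jan 1 falls on the same weekday and both are leap or both are common. 2057: Jan 1 is Monday, common year.
2056: Jan 1 Saturday, leap
2055: Jan 1 Friday, common
2054: Jan 1 Thursday, common
2053: Jan 1 Wednesday, common
2052: Jan 1 Monday, leap
2051: Jan 1 Sunday, common
2050: Jan 1 Saturday, common
2049: Jan 1 Friday, common
2048: Jan 1 Wednesday, leap
2047: Jan 1 Tuesday, common
2046: Jan 1 Monday, common
2046 matches on both conditions.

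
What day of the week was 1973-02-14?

January 1, 1973 is a Monday.
February 14 is day 45 of the year, i.e. 44 days after Jan 1.
44 mod 7 = 2, so advance 2 weekdays from Monday: Wednesday.

Wednesday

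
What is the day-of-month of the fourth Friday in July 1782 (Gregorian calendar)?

July 1, 1782 is a Monday, so the first Friday is the 5th.
The fourth Friday is 5 + 21 = 26.

26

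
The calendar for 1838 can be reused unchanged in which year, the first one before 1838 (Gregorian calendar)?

Two years share a calendar iff Jan 1 falls on the same weekday and both are leap or both are common. 1838: Jan 1 is Monday, common year.
1837: Jan 1 Sunday, common
1836: Jan 1 Friday, leap
1835: Jan 1 Thursday, common
1834: Jan 1 Wednesday, common
1833: Jan 1 Tuesday, common
1832: Jan 1 Sunday, leap
1831: Jan 1 Saturday, common
1830: Jan 1 Friday, common
1829: Jan 1 Thursday, common
1828: Jan 1 Tuesday, leap
1827: Jan 1 Monday, common
1827 matches on both conditions.

1827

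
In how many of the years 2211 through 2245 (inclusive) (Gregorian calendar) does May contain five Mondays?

May has 31 days; it has five Mondays when Monday falls among the first (month-length − 28) days — i.e. when May 1 is one of Monday/Sunday/Saturday.
May 1 by year: 2211:Wed 2212:Fri 2213:Sat✓ 2214:Sun✓ 2215:Mon✓ 2216:Wed 2217:Thu 2218:Fri 2219:Sat✓ 2220:Mon✓ 2221:Tue 2222:Wed 2223:Thu 2224:Sat✓ 2225:Sun✓ …(5 more)… 2231:Sun✓ 2232:Tue 2233:Wed 2234:Thu 2235:Fri 2236:Sun✓ 2237:Mon✓ 2238:Tue 2239:Wed 2240:Fri 2241:Sat✓ 2242:Sun✓ 2243:Mon✓ 2244:Wed 2245:Thu
Years with five Mondays: 2213, 2214, 2215, 2219, 2220, 2224, 2225, 2226, 2230, 2231, 2236, 2237, 2241, 2242, 2243 → 15.

15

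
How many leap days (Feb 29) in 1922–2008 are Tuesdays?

Leap years in 1922–2008: 22 of them.
Feb 29 weekday advances by 5 (mod 7) from one leap year to the next four years later (or differs when a century non-leap intervenes).
Leap-day weekdays: 1924:Fri 1928:Wed 1932:Mon 1936:Sat 1940:Thu 1944:Tue✓ 1948:Sun 1952:Fri 1956:Wed 1960:Mon 1964:Sat 1968:Thu 1972:Tue✓ 1976:Sun 1980:Fri 1984:Wed 1988:Mon 1992:Sat 1996:Thu 2000:Tue✓ 2004:Sun 2008:Fri
Tuesday: 1944, 1972, 2000 → 3.

3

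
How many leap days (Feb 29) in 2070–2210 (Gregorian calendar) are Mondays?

Leap years in 2070–2210: 33 of them.
Feb 29 weekday advances by 5 (mod 7) from one leap year to the next four years later (or differs when a century non-leap intervenes).
Leap-day weekdays: 2072:Mon✓ 2076:Sat 2080:Thu 2084:Tue 2088:Sun 2092:Fri 2096:Wed 2104:Fri 2108:Wed 2112:Mon✓ 2116:Sat 2120:Thu 2124:Tue …(7 more)… 2156:Sun 2160:Fri 2164:Wed 2168:Mon✓ 2172:Sat 2176:Thu 2180:Tue 2184:Sun 2188:Fri 2192:Wed 2196:Mon✓ 2204:Wed 2208:Mon✓
Monday: 2072, 2112, 2140, 2168, 2196, 2208 → 6.

6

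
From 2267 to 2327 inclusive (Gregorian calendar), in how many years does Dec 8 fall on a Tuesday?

Track Dec 8's weekday year by year (advancing +1, or +2 across a Feb 29):
  2267: Sun  2268: Tue (+2) ✓  2269: Wed (+1)  2270: Thu (+1)  2271: Fri (+1)
  2272: Sun (+2)  2273: Mon (+1)  2274: Tue (+1) ✓  2275: Wed (+1)  2276: Fri (+2)
  2277: Sat (+1)  2278: Sun (+1)  2279: Mon (+1)  2280: Wed (+2)  … (33 more years) …
  2314: Tue (+1) ✓  2315: Wed (+1)  2316: Fri (+2)  2317: Sat (+1)  2318: Sun (+1)
  2319: Mon (+1)  2320: Wed (+2)  2321: Thu (+1)  2322: Fri (+1)  2323: Sat (+1)
  2324: Mon (+2)  2325: Tue (+1) ✓  2326: Wed (+1)  2327: Thu (+1)
Tuesday years: 2268, 2274, 2285, 2291, 2296, 2303, 2308, 2314, 2325 — 9 in total.

9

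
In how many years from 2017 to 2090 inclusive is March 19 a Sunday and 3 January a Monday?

Check each year's weekday for March 19 and 3 January:
  2017: Sun/Tue  2018: Mon/Wed  2019: Tue/Thu  2020: Thu/Fri  2021: Fri/Sun  2022: Sat/Mon  2023: Sun/Tue  2024: Tue/Wed  2025: Wed/Fri  2026: Thu/Sat  2027: Fri/Sun  2028: Sun/Mon ✓  2029: Mon/Wed  2030: Tue/Thu  …(46 more)…  2077: Fri/Sun  2078: Sat/Mon  2079: Sun/Tue  2080: Tue/Wed  2081: Wed/Fri  2082: Thu/Sat  2083: Fri/Sun  2084: Sun/Mon ✓  2085: Mon/Wed  2086: Tue/Thu  2087: Wed/Fri  2088: Fri/Sat  2089: Sat/Mon  2090: Sun/Tue
Both conditions hold in: 2028, 2056, 2084 — 3.

3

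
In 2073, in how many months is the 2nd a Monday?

Check the 2nd of each month of 2073: Jan 2: Mon, Feb 2: Thu, Mar 2: Thu, Apr 2: Sun, May 2: Tue, Jun 2: Fri, Jul 2: Sun, Aug 2: Wed, Sep 2: Sat, Oct 2: Mon, Nov 2: Thu, Dec 2: Sat.
Monday occurs in January, October — 2 months.

2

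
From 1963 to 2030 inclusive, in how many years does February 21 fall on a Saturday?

Track February 21's weekday year by year (advancing +1, or +2 across a Feb 29):
  1963: Thu  1964: Fri (+1)  1965: Sun (+2)  1966: Mon (+1)  1967: Tue (+1)
  1968: Wed (+1)  1969: Fri (+2)  1970: Sat (+1) ✓  1971: Sun (+1)  1972: Mon (+1)
  1973: Wed (+2)  1974: Thu (+1)  1975: Fri (+1)  1976: Sat (+1) ✓  … (40 more years) …
  2017: Tue (+2)  2018: Wed (+1)  2019: Thu (+1)  2020: Fri (+1)  2021: Sun (+2)
  2022: Mon (+1)  2023: Tue (+1)  2024: Wed (+1)  2025: Fri (+2)  2026: Sat (+1) ✓
  2027: Sun (+1)  2028: Mon (+1)  2029: Wed (+2)  2030: Thu (+1)
Saturday years: 1970, 1976, 1981, 1987, 1998, 2004, 2009, 2015, 2026 — 9 in total.

9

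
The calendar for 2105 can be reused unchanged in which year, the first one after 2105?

2111

Two years share a calendar iff Jan 1 falls on the same weekday and both are leap or both are common. 2105: Jan 1 is Thursday, common year.
2106: Jan 1 Friday, common
2107: Jan 1 Saturday, common
2108: Jan 1 Sunday, leap
2109: Jan 1 Tuesday, common
2110: Jan 1 Wednesday, common
2111: Jan 1 Thursday, common
2111 matches on both conditions.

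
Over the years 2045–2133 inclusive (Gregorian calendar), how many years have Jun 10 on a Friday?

Track Jun 10's weekday year by year (advancing +1, or +2 across a Feb 29):
  2045: Sat  2046: Sun (+1)  2047: Mon (+1)  2048: Wed (+2)  2049: Thu (+1)
  2050: Fri (+1) ✓  2051: Sat (+1)  2052: Mon (+2)  2053: Tue (+1)  2054: Wed (+1)
  2055: Thu (+1)  2056: Sat (+2)  2057: Sun (+1)  2058: Mon (+1)  … (61 more years) …
  2120: Mon (+2)  2121: Tue (+1)  2122: Wed (+1)  2123: Thu (+1)  2124: Sat (+2)
  2125: Sun (+1)  2126: Mon (+1)  2127: Tue (+1)  2128: Thu (+2)  2129: Fri (+1) ✓
  2130: Sat (+1)  2131: Sun (+1)  2132: Tue (+2)  2133: Wed (+1)
Friday years: 2050, 2061, 2067, 2072, 2078, 2089, 2095, 2101, 2107, 2112, 2118, 2129 — 12 in total.

12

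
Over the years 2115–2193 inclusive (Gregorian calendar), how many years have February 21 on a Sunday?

11

Track February 21's weekday year by year (advancing +1, or +2 across a Feb 29):
  2115: Thu  2116: Fri (+1)  2117: Sun (+2) ✓  2118: Mon (+1)  2119: Tue (+1)
  2120: Wed (+1)  2121: Fri (+2)  2122: Sat (+1)  2123: Sun (+1) ✓  2124: Mon (+1)
  2125: Wed (+2)  2126: Thu (+1)  2127: Fri (+1)  2128: Sat (+1)  … (51 more years) …
  2180: Mon (+1)  2181: Wed (+2)  2182: Thu (+1)  2183: Fri (+1)  2184: Sat (+1)
  2185: Mon (+2)  2186: Tue (+1)  2187: Wed (+1)  2188: Thu (+1)  2189: Sat (+2)
  2190: Sun (+1) ✓  2191: Mon (+1)  2192: Tue (+1)  2193: Thu (+2)
Sunday years: 2117, 2123, 2134, 2140, 2145, 2151, 2162, 2168, 2173, 2179, 2190 — 11 in total.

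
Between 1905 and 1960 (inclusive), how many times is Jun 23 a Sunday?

Track Jun 23's weekday year by year (advancing +1, or +2 across a Feb 29):
  1905: Fri  1906: Sat (+1)  1907: Sun (+1) ✓  1908: Tue (+2)  1909: Wed (+1)
  1910: Thu (+1)  1911: Fri (+1)  1912: Sun (+2) ✓  1913: Mon (+1)  1914: Tue (+1)
  1915: Wed (+1)  1916: Fri (+2)  1917: Sat (+1)  1918: Sun (+1) ✓  … (28 more years) …
  1947: Mon (+1)  1948: Wed (+2)  1949: Thu (+1)  1950: Fri (+1)  1951: Sat (+1)
  1952: Mon (+2)  1953: Tue (+1)  1954: Wed (+1)  1955: Thu (+1)  1956: Sat (+2)
  1957: Sun (+1) ✓  1958: Mon (+1)  1959: Tue (+1)  1960: Thu (+2)
Sunday years: 1907, 1912, 1918, 1929, 1935, 1940, 1946, 1957 — 8 in total.

8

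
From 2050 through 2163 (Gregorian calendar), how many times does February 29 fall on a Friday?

Leap years in 2050–2163: 27 of them.
Feb 29 weekday advances by 5 (mod 7) from one leap year to the next four years later (or differs when a century non-leap intervenes).
Leap-day weekdays: 2052:Thu 2056:Tue 2060:Sun 2064:Fri✓ 2068:Wed 2072:Mon 2076:Sat 2080:Thu 2084:Tue 2088:Sun 2092:Fri✓ 2096:Wed 2104:Fri✓ 2108:Wed 2112:Mon 2116:Sat 2120:Thu 2124:Tue 2128:Sun 2132:Fri✓ 2136:Wed 2140:Mon 2144:Sat 2148:Thu 2152:Tue 2156:Sun 2160:Fri✓
Friday: 2064, 2092, 2104, 2132, 2160 → 5.

5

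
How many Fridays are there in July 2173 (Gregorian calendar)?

July 2173 has 31 days and begins on Thursday.
The first Friday is July 2.
Fridays fall on 2, 9, 16, 23, 30 — that's 5.

5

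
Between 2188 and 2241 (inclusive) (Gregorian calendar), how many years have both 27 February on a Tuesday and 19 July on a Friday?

1

Check each year's weekday for 27 February and 19 July:
  2188: Wed/Sat  2189: Fri/Sun  2190: Sat/Mon  2191: Sun/Tue  2192: Mon/Thu  2193: Wed/Fri  2194: Thu/Sat  2195: Fri/Sun  2196: Sat/Tue  2197: Mon/Wed  2198: Tue/Thu  2199: Wed/Fri  2200: Thu/Sat  2201: Fri/Sun  …(26 more)…  2228: Wed/Sat  2229: Fri/Sun  2230: Sat/Mon  2231: Sun/Tue  2232: Mon/Thu  2233: Wed/Fri  2234: Thu/Sat  2235: Fri/Sun  2236: Sat/Tue  2237: Mon/Wed  2238: Tue/Thu  2239: Wed/Fri  2240: Thu/Sun  2241: Sat/Mon
Both conditions hold in: 2216 — 1.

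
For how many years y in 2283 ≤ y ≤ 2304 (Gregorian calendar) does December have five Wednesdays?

9

December has 31 days; it has five Wednesdays when Wednesday falls among the first (month-length − 28) days — i.e. when December 1 is one of Wednesday/Tuesday/Monday.
December 1 by year: 2283:Sat 2284:Mon✓ 2285:Tue✓ 2286:Wed✓ 2287:Thu 2288:Sat 2289:Sun 2290:Mon✓ 2291:Tue✓ 2292:Thu 2293:Fri 2294:Sat 2295:Sun 2296:Tue✓ 2297:Wed✓ 2298:Thu 2299:Fri 2300:Sat 2301:Sun 2302:Mon✓ 2303:Tue✓ 2304:Thu
Years with five Wednesdays: 2284, 2285, 2286, 2290, 2291, 2296, 2297, 2302, 2303 → 9.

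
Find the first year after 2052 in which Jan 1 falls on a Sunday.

Jan 1 advances by 2 weekdays after a leap year and by 1 after a common year.
2052: Jan 1 is Monday (leap).
2053: Wednesday
2054: Thursday
2055: Friday
2056: Saturday (leap)
2057: Monday
2058: Tuesday
2059: Wednesday
2060: Thursday (leap)
2061: Saturday
2062: Sunday
2062 begins on a Sunday

2062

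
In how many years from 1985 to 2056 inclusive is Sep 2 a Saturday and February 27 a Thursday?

0

Check each year's weekday for Sep 2 and February 27:
  1985: Mon/Wed  1986: Tue/Thu  1987: Wed/Fri  1988: Fri/Sat  1989: Sat/Mon  1990: Sun/Tue  1991: Mon/Wed  1992: Wed/Thu  1993: Thu/Sat  1994: Fri/Sun  1995: Sat/Mon  1996: Mon/Tue  1997: Tue/Thu  1998: Wed/Fri  …(44 more)…  2043: Wed/Fri  2044: Fri/Sat  2045: Sat/Mon  2046: Sun/Tue  2047: Mon/Wed  2048: Wed/Thu  2049: Thu/Sat  2050: Fri/Sun  2051: Sat/Mon  2052: Mon/Tue  2053: Tue/Thu  2054: Wed/Fri  2055: Thu/Sat  2056: Sat/Sun
Both conditions hold in: no year — 0.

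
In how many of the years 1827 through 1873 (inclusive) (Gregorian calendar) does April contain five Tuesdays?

14

April has 30 days; it has five Tuesdays when Tuesday falls among the first (month-length − 28) days — i.e. when April 1 is one of Tuesday/Monday.
April 1 by year: 1827:Sun 1828:Tue✓ 1829:Wed 1830:Thu 1831:Fri 1832:Sun 1833:Mon✓ 1834:Tue✓ 1835:Wed 1836:Fri 1837:Sat 1838:Sun 1839:Mon✓ 1840:Wed 1841:Thu …(17 more)… 1859:Fri 1860:Sun 1861:Mon✓ 1862:Tue✓ 1863:Wed 1864:Fri 1865:Sat 1866:Sun 1867:Mon✓ 1868:Wed 1869:Thu 1870:Fri 1871:Sat 1872:Mon✓ 1873:Tue✓
Years with five Tuesdays: 1828, 1833, 1834, 1839, 1844, 1845, 1850, 1851, 1856, 1861, 1862, 1867, 1872, 1873 → 14.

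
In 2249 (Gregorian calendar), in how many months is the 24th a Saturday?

Check the 24th of each month of 2249: Jan 24: Wed, Feb 24: Sat, Mar 24: Sat, Apr 24: Tue, May 24: Thu, Jun 24: Sun, Jul 24: Tue, Aug 24: Fri, Sep 24: Mon, Oct 24: Wed, Nov 24: Sat, Dec 24: Mon.
Saturday occurs in February, March, November — 3 months.

3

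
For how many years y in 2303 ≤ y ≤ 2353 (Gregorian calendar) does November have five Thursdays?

15

November has 30 days; it has five Thursdays when Thursday falls among the first (month-length − 28) days — i.e. when November 1 is one of Thursday/Wednesday.
November 1 by year: 2303:Sun 2304:Tue 2305:Wed✓ 2306:Thu✓ 2307:Fri 2308:Sun 2309:Mon 2310:Tue 2311:Wed✓ 2312:Fri 2313:Sat 2314:Sun 2315:Mon 2316:Wed✓ 2317:Thu✓ …(21 more)… 2339:Wed✓ 2340:Fri 2341:Sat 2342:Sun 2343:Mon 2344:Wed✓ 2345:Thu✓ 2346:Fri 2347:Sat 2348:Mon 2349:Tue 2350:Wed✓ 2351:Thu✓ 2352:Sat 2353:Sun
Years with five Thursdays: 2305, 2306, 2311, 2316, 2317, 2322, 2323, 2328, 2333, 2334, 2339, 2344, 2345, 2350, 2351 → 15.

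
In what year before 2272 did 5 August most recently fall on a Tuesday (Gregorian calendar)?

From one year to the next, a fixed date's weekday advances by 1, or by 2 when a Feb 29 lies between the two dates.
2272: August 5 is Monday.
2271: Saturday (−2)
2270: Friday (−1)
2269: Thursday (−1)
2268: Wednesday (−1)
2267: Monday (−2)
2266: Sunday (−1)
2265: Saturday (−1)
2264: Friday (−1)
2263: Wednesday (−2)
2262: Tuesday (−1)
5 August falls on a Tuesday in 2262.

2262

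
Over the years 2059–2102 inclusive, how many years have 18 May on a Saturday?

5

Track 18 May's weekday year by year (advancing +1, or +2 across a Feb 29):
  2059: Sun  2060: Tue (+2)  2061: Wed (+1)  2062: Thu (+1)  2063: Fri (+1)
  2064: Sun (+2)  2065: Mon (+1)  2066: Tue (+1)  2067: Wed (+1)  2068: Fri (+2)
  2069: Sat (+1) ✓  2070: Sun (+1)  2071: Mon (+1)  2072: Wed (+2)  … (16 more years) …
  2089: Wed (+1)  2090: Thu (+1)  2091: Fri (+1)  2092: Sun (+2)  2093: Mon (+1)
  2094: Tue (+1)  2095: Wed (+1)  2096: Fri (+2)  2097: Sat (+1) ✓  2098: Sun (+1)
  2099: Mon (+1)  2100: Tue (+1)  2101: Wed (+1)  2102: Thu (+1)
Saturday years: 2069, 2075, 2080, 2086, 2097 — 5 in total.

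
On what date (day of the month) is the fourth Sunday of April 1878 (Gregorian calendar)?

28

April 1, 1878 is a Monday, so the first Sunday is the 7th.
The fourth Sunday is 7 + 21 = 28.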